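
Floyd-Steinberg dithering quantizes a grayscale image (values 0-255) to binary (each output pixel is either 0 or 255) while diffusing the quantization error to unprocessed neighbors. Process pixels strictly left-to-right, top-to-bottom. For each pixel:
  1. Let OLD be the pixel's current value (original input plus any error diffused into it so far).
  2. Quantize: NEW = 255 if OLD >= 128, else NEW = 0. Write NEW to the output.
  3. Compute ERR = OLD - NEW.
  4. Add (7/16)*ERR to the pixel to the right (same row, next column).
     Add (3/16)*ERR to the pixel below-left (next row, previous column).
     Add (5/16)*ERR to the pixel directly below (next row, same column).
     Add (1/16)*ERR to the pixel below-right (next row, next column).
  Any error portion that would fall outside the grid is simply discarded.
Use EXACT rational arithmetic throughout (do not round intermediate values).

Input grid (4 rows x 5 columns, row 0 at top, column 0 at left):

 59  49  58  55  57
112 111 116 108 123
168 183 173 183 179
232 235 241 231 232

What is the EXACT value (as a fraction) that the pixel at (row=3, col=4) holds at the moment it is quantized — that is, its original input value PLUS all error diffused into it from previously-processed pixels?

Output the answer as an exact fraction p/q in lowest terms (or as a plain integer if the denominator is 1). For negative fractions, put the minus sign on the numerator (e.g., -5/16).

(0,0): OLD=59 → NEW=0, ERR=59
(0,1): OLD=1197/16 → NEW=0, ERR=1197/16
(0,2): OLD=23227/256 → NEW=0, ERR=23227/256
(0,3): OLD=387869/4096 → NEW=0, ERR=387869/4096
(0,4): OLD=6450635/65536 → NEW=0, ERR=6450635/65536
(1,0): OLD=36983/256 → NEW=255, ERR=-28297/256
(1,1): OLD=218561/2048 → NEW=0, ERR=218561/2048
(1,2): OLD=13990229/65536 → NEW=255, ERR=-2721451/65536
(1,3): OLD=37630897/262144 → NEW=255, ERR=-29215823/262144
(1,4): OLD=465224947/4194304 → NEW=0, ERR=465224947/4194304
(2,0): OLD=5028827/32768 → NEW=255, ERR=-3327013/32768
(2,1): OLD=164872601/1048576 → NEW=255, ERR=-102514279/1048576
(2,2): OLD=1728455691/16777216 → NEW=0, ERR=1728455691/16777216
(2,3): OLD=56759822833/268435456 → NEW=255, ERR=-11691218447/268435456
(2,4): OLD=805915597143/4294967296 → NEW=255, ERR=-289301063337/4294967296
(3,0): OLD=3052449195/16777216 → NEW=255, ERR=-1225740885/16777216
(3,1): OLD=24891470031/134217728 → NEW=255, ERR=-9334050609/134217728
(3,2): OLD=981369554325/4294967296 → NEW=255, ERR=-113847106155/4294967296
(3,3): OLD=1714569171757/8589934592 → NEW=255, ERR=-475864149203/8589934592
(3,4): OLD=25287658537409/137438953472 → NEW=255, ERR=-9759274597951/137438953472
Target (3,4): original=232, with diffused error = 25287658537409/137438953472

Answer: 25287658537409/137438953472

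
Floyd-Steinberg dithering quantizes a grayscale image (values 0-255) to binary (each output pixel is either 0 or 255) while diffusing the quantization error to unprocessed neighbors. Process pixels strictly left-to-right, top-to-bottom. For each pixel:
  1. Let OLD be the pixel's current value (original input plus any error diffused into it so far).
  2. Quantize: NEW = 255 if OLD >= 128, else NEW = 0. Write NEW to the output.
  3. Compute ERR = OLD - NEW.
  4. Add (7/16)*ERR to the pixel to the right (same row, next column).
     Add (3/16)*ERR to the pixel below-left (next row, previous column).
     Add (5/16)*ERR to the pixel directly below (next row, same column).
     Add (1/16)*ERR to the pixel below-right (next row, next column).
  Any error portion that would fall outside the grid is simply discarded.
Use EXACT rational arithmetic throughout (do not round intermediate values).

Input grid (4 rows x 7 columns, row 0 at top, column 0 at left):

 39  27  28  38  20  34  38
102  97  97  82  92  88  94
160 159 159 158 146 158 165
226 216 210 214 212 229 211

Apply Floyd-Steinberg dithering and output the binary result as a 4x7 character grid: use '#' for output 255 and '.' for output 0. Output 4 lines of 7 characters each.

Answer: .......
.#.#.#.
#.##.##
#######

Derivation:
(0,0): OLD=39 → NEW=0, ERR=39
(0,1): OLD=705/16 → NEW=0, ERR=705/16
(0,2): OLD=12103/256 → NEW=0, ERR=12103/256
(0,3): OLD=240369/4096 → NEW=0, ERR=240369/4096
(0,4): OLD=2993303/65536 → NEW=0, ERR=2993303/65536
(0,5): OLD=56604705/1048576 → NEW=0, ERR=56604705/1048576
(0,6): OLD=1033767143/16777216 → NEW=0, ERR=1033767143/16777216
(1,0): OLD=31347/256 → NEW=0, ERR=31347/256
(1,1): OLD=359717/2048 → NEW=255, ERR=-162523/2048
(1,2): OLD=5951497/65536 → NEW=0, ERR=5951497/65536
(1,3): OLD=39737877/262144 → NEW=255, ERR=-27108843/262144
(1,4): OLD=1255269087/16777216 → NEW=0, ERR=1255269087/16777216
(1,5): OLD=20402583567/134217728 → NEW=255, ERR=-13822937073/134217728
(1,6): OLD=153698991361/2147483648 → NEW=0, ERR=153698991361/2147483648
(2,0): OLD=6009191/32768 → NEW=255, ERR=-2346649/32768
(2,1): OLD=133746141/1048576 → NEW=0, ERR=133746141/1048576
(2,2): OLD=3671402199/16777216 → NEW=255, ERR=-606787881/16777216
(2,3): OLD=17389923807/134217728 → NEW=255, ERR=-16835596833/134217728
(2,4): OLD=95272829711/1073741824 → NEW=0, ERR=95272829711/1073741824
(2,5): OLD=6278594729477/34359738368 → NEW=255, ERR=-2483138554363/34359738368
(2,6): OLD=82084986829171/549755813888 → NEW=255, ERR=-58102745712269/549755813888
(3,0): OLD=3817425399/16777216 → NEW=255, ERR=-460764681/16777216
(3,1): OLD=31217274539/134217728 → NEW=255, ERR=-3008246101/134217728
(3,2): OLD=186127521841/1073741824 → NEW=255, ERR=-87676643279/1073741824
(3,3): OLD=659078923463/4294967296 → NEW=255, ERR=-436137737017/4294967296
(3,4): OLD=95608843572727/549755813888 → NEW=255, ERR=-44578888968713/549755813888
(3,5): OLD=689036723315413/4398046511104 → NEW=255, ERR=-432465137016107/4398046511104
(3,6): OLD=9178597498925131/70368744177664 → NEW=255, ERR=-8765432266379189/70368744177664
Row 0: .......
Row 1: .#.#.#.
Row 2: #.##.##
Row 3: #######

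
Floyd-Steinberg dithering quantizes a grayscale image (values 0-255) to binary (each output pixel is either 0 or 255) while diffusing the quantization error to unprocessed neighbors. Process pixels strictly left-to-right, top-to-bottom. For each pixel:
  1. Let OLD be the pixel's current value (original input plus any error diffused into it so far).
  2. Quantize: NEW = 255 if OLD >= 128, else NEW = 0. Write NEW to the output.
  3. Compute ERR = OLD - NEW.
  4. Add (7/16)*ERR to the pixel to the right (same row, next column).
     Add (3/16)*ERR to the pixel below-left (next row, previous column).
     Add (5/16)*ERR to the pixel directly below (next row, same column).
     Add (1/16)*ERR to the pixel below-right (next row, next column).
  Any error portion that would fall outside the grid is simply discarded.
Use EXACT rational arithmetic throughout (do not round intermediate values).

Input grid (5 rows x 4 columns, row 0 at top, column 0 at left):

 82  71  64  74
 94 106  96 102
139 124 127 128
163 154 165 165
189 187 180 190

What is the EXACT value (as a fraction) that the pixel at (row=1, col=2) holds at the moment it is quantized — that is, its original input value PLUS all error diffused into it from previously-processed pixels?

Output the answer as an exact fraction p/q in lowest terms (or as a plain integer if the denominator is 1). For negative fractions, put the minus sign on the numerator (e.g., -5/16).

Answer: 6897359/32768

Derivation:
(0,0): OLD=82 → NEW=0, ERR=82
(0,1): OLD=855/8 → NEW=0, ERR=855/8
(0,2): OLD=14177/128 → NEW=0, ERR=14177/128
(0,3): OLD=250791/2048 → NEW=0, ERR=250791/2048
(1,0): OLD=17877/128 → NEW=255, ERR=-14763/128
(1,1): OLD=117587/1024 → NEW=0, ERR=117587/1024
(1,2): OLD=6897359/32768 → NEW=255, ERR=-1458481/32768
Target (1,2): original=96, with diffused error = 6897359/32768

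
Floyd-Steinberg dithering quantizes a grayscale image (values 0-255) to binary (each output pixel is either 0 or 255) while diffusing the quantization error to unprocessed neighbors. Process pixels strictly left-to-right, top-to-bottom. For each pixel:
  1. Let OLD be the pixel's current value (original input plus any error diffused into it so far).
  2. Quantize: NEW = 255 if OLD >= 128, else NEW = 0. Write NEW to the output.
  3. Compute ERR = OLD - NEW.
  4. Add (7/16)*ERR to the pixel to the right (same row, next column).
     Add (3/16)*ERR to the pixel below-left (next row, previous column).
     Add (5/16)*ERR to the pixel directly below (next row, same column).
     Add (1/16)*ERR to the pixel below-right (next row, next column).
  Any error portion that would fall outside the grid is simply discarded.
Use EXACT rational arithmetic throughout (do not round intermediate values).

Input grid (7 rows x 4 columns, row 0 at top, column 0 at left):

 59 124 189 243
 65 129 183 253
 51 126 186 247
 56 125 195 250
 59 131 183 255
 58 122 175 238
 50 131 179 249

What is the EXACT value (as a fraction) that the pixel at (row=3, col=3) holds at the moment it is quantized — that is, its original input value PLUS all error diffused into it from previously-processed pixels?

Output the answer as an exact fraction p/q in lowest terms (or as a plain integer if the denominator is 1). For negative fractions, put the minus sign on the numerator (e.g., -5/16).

Answer: 16446438708685/68719476736

Derivation:
(0,0): OLD=59 → NEW=0, ERR=59
(0,1): OLD=2397/16 → NEW=255, ERR=-1683/16
(0,2): OLD=36603/256 → NEW=255, ERR=-28677/256
(0,3): OLD=794589/4096 → NEW=255, ERR=-249891/4096
(1,0): OLD=16311/256 → NEW=0, ERR=16311/256
(1,1): OLD=218497/2048 → NEW=0, ERR=218497/2048
(1,2): OLD=11577365/65536 → NEW=255, ERR=-5134315/65536
(1,3): OLD=202016931/1048576 → NEW=255, ERR=-65369949/1048576
(2,0): OLD=2979099/32768 → NEW=0, ERR=2979099/32768
(2,1): OLD=197560153/1048576 → NEW=255, ERR=-69826727/1048576
(2,2): OLD=267098813/2097152 → NEW=0, ERR=267098813/2097152
(2,3): OLD=9339638825/33554432 → NEW=255, ERR=783258665/33554432
(3,0): OLD=1206699755/16777216 → NEW=0, ERR=1206699755/16777216
(3,1): OLD=44350862325/268435456 → NEW=255, ERR=-24100178955/268435456
(3,2): OLD=840683176203/4294967296 → NEW=255, ERR=-254533484277/4294967296
(3,3): OLD=16446438708685/68719476736 → NEW=255, ERR=-1077027858995/68719476736
Target (3,3): original=250, with diffused error = 16446438708685/68719476736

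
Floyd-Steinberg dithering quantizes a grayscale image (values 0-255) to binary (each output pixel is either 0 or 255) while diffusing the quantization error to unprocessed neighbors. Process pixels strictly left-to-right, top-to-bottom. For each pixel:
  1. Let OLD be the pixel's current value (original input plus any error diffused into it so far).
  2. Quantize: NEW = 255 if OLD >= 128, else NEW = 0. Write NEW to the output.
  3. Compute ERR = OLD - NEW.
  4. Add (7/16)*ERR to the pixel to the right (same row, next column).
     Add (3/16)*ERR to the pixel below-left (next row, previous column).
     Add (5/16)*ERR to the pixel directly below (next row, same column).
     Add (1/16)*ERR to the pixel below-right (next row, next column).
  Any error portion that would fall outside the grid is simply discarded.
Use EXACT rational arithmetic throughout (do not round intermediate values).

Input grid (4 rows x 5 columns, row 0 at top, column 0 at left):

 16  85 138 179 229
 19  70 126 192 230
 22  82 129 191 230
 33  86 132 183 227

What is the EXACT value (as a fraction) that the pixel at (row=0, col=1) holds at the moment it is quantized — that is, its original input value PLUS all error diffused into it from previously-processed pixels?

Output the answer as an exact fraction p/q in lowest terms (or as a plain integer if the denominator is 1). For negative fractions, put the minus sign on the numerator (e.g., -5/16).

Answer: 92

Derivation:
(0,0): OLD=16 → NEW=0, ERR=16
(0,1): OLD=92 → NEW=0, ERR=92
Target (0,1): original=85, with diffused error = 92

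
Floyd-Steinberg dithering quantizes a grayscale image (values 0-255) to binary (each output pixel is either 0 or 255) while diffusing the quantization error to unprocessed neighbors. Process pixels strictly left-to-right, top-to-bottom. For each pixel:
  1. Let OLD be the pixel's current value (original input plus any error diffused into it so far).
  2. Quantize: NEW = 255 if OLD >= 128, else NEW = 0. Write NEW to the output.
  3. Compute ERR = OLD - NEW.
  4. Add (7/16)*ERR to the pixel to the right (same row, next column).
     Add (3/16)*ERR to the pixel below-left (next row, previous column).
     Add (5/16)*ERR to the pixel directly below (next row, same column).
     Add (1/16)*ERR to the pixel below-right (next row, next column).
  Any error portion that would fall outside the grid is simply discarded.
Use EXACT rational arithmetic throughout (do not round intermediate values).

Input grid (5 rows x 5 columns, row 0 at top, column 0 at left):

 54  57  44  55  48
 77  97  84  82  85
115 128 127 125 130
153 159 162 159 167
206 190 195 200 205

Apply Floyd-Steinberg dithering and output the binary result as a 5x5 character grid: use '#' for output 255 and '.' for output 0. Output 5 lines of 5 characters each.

(0,0): OLD=54 → NEW=0, ERR=54
(0,1): OLD=645/8 → NEW=0, ERR=645/8
(0,2): OLD=10147/128 → NEW=0, ERR=10147/128
(0,3): OLD=183669/2048 → NEW=0, ERR=183669/2048
(0,4): OLD=2858547/32768 → NEW=0, ERR=2858547/32768
(1,0): OLD=13951/128 → NEW=0, ERR=13951/128
(1,1): OLD=192633/1024 → NEW=255, ERR=-68487/1024
(1,2): OLD=3321581/32768 → NEW=0, ERR=3321581/32768
(1,3): OLD=23027369/131072 → NEW=255, ERR=-10395991/131072
(1,4): OLD=174411739/2097152 → NEW=0, ERR=174411739/2097152
(2,0): OLD=2236739/16384 → NEW=255, ERR=-1941181/16384
(2,1): OLD=42510609/524288 → NEW=0, ERR=42510609/524288
(2,2): OLD=1468836723/8388608 → NEW=255, ERR=-670258317/8388608
(2,3): OLD=11701956265/134217728 → NEW=0, ERR=11701956265/134217728
(2,4): OLD=406252829791/2147483648 → NEW=255, ERR=-141355500449/2147483648
(3,0): OLD=1100399891/8388608 → NEW=255, ERR=-1038695149/8388608
(3,1): OLD=7232970903/67108864 → NEW=0, ERR=7232970903/67108864
(3,2): OLD=441521862957/2147483648 → NEW=255, ERR=-106086467283/2147483648
(3,3): OLD=632637125029/4294967296 → NEW=255, ERR=-462579535451/4294967296
(3,4): OLD=7199003462745/68719476736 → NEW=0, ERR=7199003462745/68719476736
(4,0): OLD=201341922493/1073741824 → NEW=255, ERR=-72462242627/1073741824
(4,1): OLD=6086988877629/34359738368 → NEW=255, ERR=-2674744406211/34359738368
(4,2): OLD=72593627733555/549755813888 → NEW=255, ERR=-67594104807885/549755813888
(4,3): OLD=1135626915579197/8796093022208 → NEW=255, ERR=-1107376805083843/8796093022208
(4,4): OLD=24759546804808491/140737488355328 → NEW=255, ERR=-11128512725800149/140737488355328
Row 0: .....
Row 1: .#.#.
Row 2: #.#.#
Row 3: #.##.
Row 4: #####

Answer: .....
.#.#.
#.#.#
#.##.
#####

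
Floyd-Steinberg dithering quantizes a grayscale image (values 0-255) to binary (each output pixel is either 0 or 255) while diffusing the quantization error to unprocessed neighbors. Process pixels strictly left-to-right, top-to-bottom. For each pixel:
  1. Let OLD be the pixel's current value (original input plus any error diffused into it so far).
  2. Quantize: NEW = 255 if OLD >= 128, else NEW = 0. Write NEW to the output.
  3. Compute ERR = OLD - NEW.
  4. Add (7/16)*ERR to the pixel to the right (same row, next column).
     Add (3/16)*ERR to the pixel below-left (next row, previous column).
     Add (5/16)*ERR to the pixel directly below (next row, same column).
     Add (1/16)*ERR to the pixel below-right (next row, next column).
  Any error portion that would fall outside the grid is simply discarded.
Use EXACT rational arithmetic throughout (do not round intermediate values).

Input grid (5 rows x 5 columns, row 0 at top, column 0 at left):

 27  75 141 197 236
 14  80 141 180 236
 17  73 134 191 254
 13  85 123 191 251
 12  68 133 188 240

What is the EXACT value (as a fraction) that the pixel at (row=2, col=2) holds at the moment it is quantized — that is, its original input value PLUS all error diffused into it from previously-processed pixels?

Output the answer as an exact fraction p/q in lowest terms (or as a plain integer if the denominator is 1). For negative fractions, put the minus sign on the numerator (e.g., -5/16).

Answer: 2956983883/16777216

Derivation:
(0,0): OLD=27 → NEW=0, ERR=27
(0,1): OLD=1389/16 → NEW=0, ERR=1389/16
(0,2): OLD=45819/256 → NEW=255, ERR=-19461/256
(0,3): OLD=670685/4096 → NEW=255, ERR=-373795/4096
(0,4): OLD=12849931/65536 → NEW=255, ERR=-3861749/65536
(1,0): OLD=9911/256 → NEW=0, ERR=9911/256
(1,1): OLD=228353/2048 → NEW=0, ERR=228353/2048
(1,2): OLD=10114837/65536 → NEW=255, ERR=-6596843/65536
(1,3): OLD=24023729/262144 → NEW=0, ERR=24023729/262144
(1,4): OLD=1056863987/4194304 → NEW=255, ERR=-12683533/4194304
(2,0): OLD=1638555/32768 → NEW=0, ERR=1638555/32768
(2,1): OLD=118768985/1048576 → NEW=0, ERR=118768985/1048576
(2,2): OLD=2956983883/16777216 → NEW=255, ERR=-1321206197/16777216
Target (2,2): original=134, with diffused error = 2956983883/16777216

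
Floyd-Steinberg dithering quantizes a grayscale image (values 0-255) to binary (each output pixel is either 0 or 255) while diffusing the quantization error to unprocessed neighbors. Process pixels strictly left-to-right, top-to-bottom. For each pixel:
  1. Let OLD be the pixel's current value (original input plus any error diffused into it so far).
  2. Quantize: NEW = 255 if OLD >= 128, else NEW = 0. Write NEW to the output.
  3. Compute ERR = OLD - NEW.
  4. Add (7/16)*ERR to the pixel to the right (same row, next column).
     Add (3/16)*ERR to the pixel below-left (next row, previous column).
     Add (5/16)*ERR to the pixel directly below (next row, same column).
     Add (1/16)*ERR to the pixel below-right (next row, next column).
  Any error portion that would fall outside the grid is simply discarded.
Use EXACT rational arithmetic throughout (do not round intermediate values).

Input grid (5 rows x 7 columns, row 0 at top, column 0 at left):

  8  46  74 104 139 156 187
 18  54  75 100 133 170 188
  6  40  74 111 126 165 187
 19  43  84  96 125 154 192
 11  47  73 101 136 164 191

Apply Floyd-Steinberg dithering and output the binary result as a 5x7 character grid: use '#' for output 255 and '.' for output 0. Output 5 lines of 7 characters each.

(0,0): OLD=8 → NEW=0, ERR=8
(0,1): OLD=99/2 → NEW=0, ERR=99/2
(0,2): OLD=3061/32 → NEW=0, ERR=3061/32
(0,3): OLD=74675/512 → NEW=255, ERR=-55885/512
(0,4): OLD=747493/8192 → NEW=0, ERR=747493/8192
(0,5): OLD=25679683/131072 → NEW=255, ERR=-7743677/131072
(0,6): OLD=337961685/2097152 → NEW=255, ERR=-196812075/2097152
(1,0): OLD=953/32 → NEW=0, ERR=953/32
(1,1): OLD=25839/256 → NEW=0, ERR=25839/256
(1,2): OLD=1078715/8192 → NEW=255, ERR=-1010245/8192
(1,3): OLD=1147695/32768 → NEW=0, ERR=1147695/32768
(1,4): OLD=333318525/2097152 → NEW=255, ERR=-201455235/2097152
(1,5): OLD=1637747309/16777216 → NEW=0, ERR=1637747309/16777216
(1,6): OLD=53066423235/268435456 → NEW=255, ERR=-15384618045/268435456
(2,0): OLD=140213/4096 → NEW=0, ERR=140213/4096
(2,1): OLD=8553335/131072 → NEW=0, ERR=8553335/131072
(2,2): OLD=161244901/2097152 → NEW=0, ERR=161244901/2097152
(2,3): OLD=2178765117/16777216 → NEW=255, ERR=-2099424963/16777216
(2,4): OLD=8284772541/134217728 → NEW=0, ERR=8284772541/134217728
(2,5): OLD=883736079919/4294967296 → NEW=255, ERR=-211480580561/4294967296
(2,6): OLD=10558671953209/68719476736 → NEW=255, ERR=-6964794614471/68719476736
(3,0): OLD=87939973/2097152 → NEW=0, ERR=87939973/2097152
(3,1): OLD=1649105473/16777216 → NEW=0, ERR=1649105473/16777216
(3,2): OLD=17669332323/134217728 → NEW=255, ERR=-16556188317/134217728
(3,3): OLD=10365526189/536870912 → NEW=0, ERR=10365526189/536870912
(3,4): OLD=9324073132933/68719476736 → NEW=255, ERR=-8199393434747/68719476736
(3,5): OLD=39179004943487/549755813888 → NEW=0, ERR=39179004943487/549755813888
(3,6): OLD=1657441595977697/8796093022208 → NEW=255, ERR=-585562124685343/8796093022208
(4,0): OLD=11417705355/268435456 → NEW=0, ERR=11417705355/268435456
(4,1): OLD=325635024879/4294967296 → NEW=0, ERR=325635024879/4294967296
(4,2): OLD=5317920474785/68719476736 → NEW=0, ERR=5317920474785/68719476736
(4,3): OLD=60917552883643/549755813888 → NEW=0, ERR=60917552883643/549755813888
(4,4): OLD=711433548731953/4398046511104 → NEW=255, ERR=-410068311599567/4398046511104
(4,5): OLD=17668103389655169/140737488355328 → NEW=0, ERR=17668103389655169/140737488355328
(4,6): OLD=516955343432173783/2251799813685248 → NEW=255, ERR=-57253609057564457/2251799813685248
Row 0: ...#.##
Row 1: ..#.#.#
Row 2: ...#.##
Row 3: ..#.#.#
Row 4: ....#.#

Answer: ...#.##
..#.#.#
...#.##
..#.#.#
....#.#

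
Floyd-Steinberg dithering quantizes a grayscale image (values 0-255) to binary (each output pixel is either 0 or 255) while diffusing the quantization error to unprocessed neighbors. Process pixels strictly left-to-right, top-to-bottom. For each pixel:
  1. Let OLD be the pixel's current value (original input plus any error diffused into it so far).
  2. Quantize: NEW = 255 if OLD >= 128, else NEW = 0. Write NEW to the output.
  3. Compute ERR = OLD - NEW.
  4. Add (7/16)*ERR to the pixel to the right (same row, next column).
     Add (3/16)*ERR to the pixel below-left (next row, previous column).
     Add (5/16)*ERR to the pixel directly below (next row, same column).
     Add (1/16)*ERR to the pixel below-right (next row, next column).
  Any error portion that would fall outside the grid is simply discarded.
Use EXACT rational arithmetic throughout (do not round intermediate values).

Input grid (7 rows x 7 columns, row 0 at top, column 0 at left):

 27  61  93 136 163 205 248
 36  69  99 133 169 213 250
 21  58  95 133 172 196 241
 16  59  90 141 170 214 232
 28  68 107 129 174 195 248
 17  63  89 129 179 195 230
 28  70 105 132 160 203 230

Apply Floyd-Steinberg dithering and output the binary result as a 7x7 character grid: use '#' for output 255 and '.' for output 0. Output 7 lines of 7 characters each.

(0,0): OLD=27 → NEW=0, ERR=27
(0,1): OLD=1165/16 → NEW=0, ERR=1165/16
(0,2): OLD=31963/256 → NEW=0, ERR=31963/256
(0,3): OLD=780797/4096 → NEW=255, ERR=-263683/4096
(0,4): OLD=8836587/65536 → NEW=255, ERR=-7875093/65536
(0,5): OLD=159832429/1048576 → NEW=255, ERR=-107554451/1048576
(0,6): OLD=3407868411/16777216 → NEW=255, ERR=-870321669/16777216
(1,0): OLD=14871/256 → NEW=0, ERR=14871/256
(1,1): OLD=291361/2048 → NEW=255, ERR=-230879/2048
(1,2): OLD=5319989/65536 → NEW=0, ERR=5319989/65536
(1,3): OLD=35040785/262144 → NEW=255, ERR=-31805935/262144
(1,4): OLD=924609683/16777216 → NEW=0, ERR=924609683/16777216
(1,5): OLD=25208837507/134217728 → NEW=255, ERR=-9016683133/134217728
(1,6): OLD=425174293581/2147483648 → NEW=255, ERR=-122434036659/2147483648
(2,0): OLD=590331/32768 → NEW=0, ERR=590331/32768
(2,1): OLD=51908345/1048576 → NEW=0, ERR=51908345/1048576
(2,2): OLD=1882911787/16777216 → NEW=0, ERR=1882911787/16777216
(2,3): OLD=21420072595/134217728 → NEW=255, ERR=-12805448045/134217728
(2,4): OLD=136689375171/1073741824 → NEW=0, ERR=136689375171/1073741824
(2,5): OLD=7677873251329/34359738368 → NEW=255, ERR=-1083860032511/34359738368
(2,6): OLD=112801137104663/549755813888 → NEW=255, ERR=-27386595436777/549755813888
(3,0): OLD=518613451/16777216 → NEW=0, ERR=518613451/16777216
(3,1): OLD=14785819247/134217728 → NEW=0, ERR=14785819247/134217728
(3,2): OLD=170159329277/1073741824 → NEW=255, ERR=-103644835843/1073741824
(3,3): OLD=428801065531/4294967296 → NEW=0, ERR=428801065531/4294967296
(3,4): OLD=132811873261003/549755813888 → NEW=255, ERR=-7375859280437/549755813888
(3,5): OLD=865924631482897/4398046511104 → NEW=255, ERR=-255577228848623/4398046511104
(3,6): OLD=13302310145645199/70368744177664 → NEW=255, ERR=-4641719619659121/70368744177664
(4,0): OLD=125231537925/2147483648 → NEW=0, ERR=125231537925/2147483648
(4,1): OLD=3840462020929/34359738368 → NEW=0, ERR=3840462020929/34359738368
(4,2): OLD=83200327797615/549755813888 → NEW=255, ERR=-56987404743825/549755813888
(4,3): OLD=467511557402485/4398046511104 → NEW=0, ERR=467511557402485/4398046511104
(4,4): OLD=7447034311035663/35184372088832 → NEW=255, ERR=-1524980571616497/35184372088832
(4,5): OLD=162885306676917583/1125899906842624 → NEW=255, ERR=-124219169567951537/1125899906842624
(4,6): OLD=3161271303217894105/18014398509481984 → NEW=255, ERR=-1432400316700011815/18014398509481984
(5,0): OLD=30885757932883/549755813888 → NEW=0, ERR=30885757932883/549755813888
(5,1): OLD=469344093540465/4398046511104 → NEW=0, ERR=469344093540465/4398046511104
(5,2): OLD=4581422253864359/35184372088832 → NEW=255, ERR=-4390592628787801/35184372088832
(5,3): OLD=26182361133739875/281474976710656 → NEW=0, ERR=26182361133739875/281474976710656
(5,4): OLD=3460712003474533665/18014398509481984 → NEW=255, ERR=-1132959616443372255/18014398509481984
(5,5): OLD=16629340733138189713/144115188075855872 → NEW=0, ERR=16629340733138189713/144115188075855872
(5,6): OLD=573553210878418667615/2305843009213693952 → NEW=255, ERR=-14436756471073290145/2305843009213693952
(6,0): OLD=4613787434911307/70368744177664 → NEW=0, ERR=4613787434911307/70368744177664
(6,1): OLD=126266854249282247/1125899906842624 → NEW=0, ERR=126266854249282247/1125899906842624
(6,2): OLD=2507225424185773429/18014398509481984 → NEW=255, ERR=-2086446195732132491/18014398509481984
(6,3): OLD=13086389784714155947/144115188075855872 → NEW=0, ERR=13086389784714155947/144115188075855872
(6,4): OLD=59814327051168077361/288230376151711744 → NEW=255, ERR=-13684418867518417359/288230376151711744
(6,5): OLD=7865068795678130241957/36893488147419103232 → NEW=255, ERR=-1542770681913741082203/36893488147419103232
(6,6): OLD=128070812319103625673267/590295810358705651712 → NEW=255, ERR=-22454619322366315513293/590295810358705651712
Row 0: ...####
Row 1: .#.#.##
Row 2: ...#.##
Row 3: ..#.###
Row 4: ..#.###
Row 5: ..#.#.#
Row 6: ..#.###

Answer: ...####
.#.#.##
...#.##
..#.###
..#.###
..#.#.#
..#.###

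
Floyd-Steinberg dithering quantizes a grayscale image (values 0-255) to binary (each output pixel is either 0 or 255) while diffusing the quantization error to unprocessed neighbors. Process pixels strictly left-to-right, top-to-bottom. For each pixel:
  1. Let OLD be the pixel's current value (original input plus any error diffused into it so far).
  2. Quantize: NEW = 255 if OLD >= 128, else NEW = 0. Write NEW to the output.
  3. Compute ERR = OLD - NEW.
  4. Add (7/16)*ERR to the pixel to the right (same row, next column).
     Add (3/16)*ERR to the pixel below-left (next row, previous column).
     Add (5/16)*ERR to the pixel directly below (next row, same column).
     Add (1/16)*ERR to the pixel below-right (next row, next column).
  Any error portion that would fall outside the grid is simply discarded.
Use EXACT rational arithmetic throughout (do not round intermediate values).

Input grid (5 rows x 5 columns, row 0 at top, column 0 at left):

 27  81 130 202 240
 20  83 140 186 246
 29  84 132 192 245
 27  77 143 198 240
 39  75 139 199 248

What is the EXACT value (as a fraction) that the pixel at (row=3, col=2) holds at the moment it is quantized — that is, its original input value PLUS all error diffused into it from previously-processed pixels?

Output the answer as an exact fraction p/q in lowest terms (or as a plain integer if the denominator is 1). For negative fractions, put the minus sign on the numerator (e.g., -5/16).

Answer: 803098524853/4294967296

Derivation:
(0,0): OLD=27 → NEW=0, ERR=27
(0,1): OLD=1485/16 → NEW=0, ERR=1485/16
(0,2): OLD=43675/256 → NEW=255, ERR=-21605/256
(0,3): OLD=676157/4096 → NEW=255, ERR=-368323/4096
(0,4): OLD=13150379/65536 → NEW=255, ERR=-3561301/65536
(1,0): OLD=11735/256 → NEW=0, ERR=11735/256
(1,1): OLD=241505/2048 → NEW=0, ERR=241505/2048
(1,2): OLD=10102901/65536 → NEW=255, ERR=-6608779/65536
(1,3): OLD=25773265/262144 → NEW=0, ERR=25773265/262144
(1,4): OLD=1117412947/4194304 → NEW=255, ERR=47865427/4194304
(2,0): OLD=2144187/32768 → NEW=0, ERR=2144187/32768
(2,1): OLD=139917625/1048576 → NEW=255, ERR=-127469255/1048576
(2,2): OLD=1226535147/16777216 → NEW=0, ERR=1226535147/16777216
(2,3): OLD=67255336081/268435456 → NEW=255, ERR=-1195705199/268435456
(2,4): OLD=1085605811127/4294967296 → NEW=255, ERR=-9610849353/4294967296
(3,0): OLD=413646987/16777216 → NEW=0, ERR=413646987/16777216
(3,1): OLD=9072473903/134217728 → NEW=0, ERR=9072473903/134217728
(3,2): OLD=803098524853/4294967296 → NEW=255, ERR=-292118135627/4294967296
Target (3,2): original=143, with diffused error = 803098524853/4294967296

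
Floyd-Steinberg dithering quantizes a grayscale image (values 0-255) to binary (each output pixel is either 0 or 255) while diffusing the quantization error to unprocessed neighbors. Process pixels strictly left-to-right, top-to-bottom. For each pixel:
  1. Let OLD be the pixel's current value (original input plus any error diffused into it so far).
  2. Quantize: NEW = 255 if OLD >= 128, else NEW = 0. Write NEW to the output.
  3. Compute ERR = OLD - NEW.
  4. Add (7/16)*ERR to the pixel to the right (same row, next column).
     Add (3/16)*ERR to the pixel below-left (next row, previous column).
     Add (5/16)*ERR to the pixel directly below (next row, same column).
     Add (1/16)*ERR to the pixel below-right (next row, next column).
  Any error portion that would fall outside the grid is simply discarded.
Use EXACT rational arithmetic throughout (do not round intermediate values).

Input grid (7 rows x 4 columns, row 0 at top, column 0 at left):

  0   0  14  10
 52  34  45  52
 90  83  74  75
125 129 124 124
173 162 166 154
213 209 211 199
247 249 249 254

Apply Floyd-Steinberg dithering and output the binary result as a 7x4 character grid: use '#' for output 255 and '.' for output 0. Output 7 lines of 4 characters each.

(0,0): OLD=0 → NEW=0, ERR=0
(0,1): OLD=0 → NEW=0, ERR=0
(0,2): OLD=14 → NEW=0, ERR=14
(0,3): OLD=129/8 → NEW=0, ERR=129/8
(1,0): OLD=52 → NEW=0, ERR=52
(1,1): OLD=475/8 → NEW=0, ERR=475/8
(1,2): OLD=627/8 → NEW=0, ERR=627/8
(1,3): OLD=5901/64 → NEW=0, ERR=5901/64
(2,0): OLD=15025/128 → NEW=0, ERR=15025/128
(2,1): OLD=349911/2048 → NEW=255, ERR=-172329/2048
(2,2): OLD=2709185/32768 → NEW=0, ERR=2709185/32768
(2,3): OLD=75960647/524288 → NEW=255, ERR=-57732793/524288
(3,0): OLD=4781013/32768 → NEW=255, ERR=-3574827/32768
(3,1): OLD=20398499/262144 → NEW=0, ERR=20398499/262144
(3,2): OLD=1325186575/8388608 → NEW=255, ERR=-813908465/8388608
(3,3): OLD=7020566937/134217728 → NEW=0, ERR=7020566937/134217728
(4,0): OLD=643817009/4194304 → NEW=255, ERR=-425730511/4194304
(4,1): OLD=15689923515/134217728 → NEW=0, ERR=15689923515/134217728
(4,2): OLD=54088100659/268435456 → NEW=255, ERR=-14362940621/268435456
(4,3): OLD=605044977727/4294967296 → NEW=255, ERR=-490171682753/4294967296
(5,0): OLD=436366905809/2147483648 → NEW=255, ERR=-111241424431/2147483648
(5,1): OLD=7095004632559/34359738368 → NEW=255, ERR=-1666728651281/34359738368
(5,2): OLD=87391594207729/549755813888 → NEW=255, ERR=-52796138333711/549755813888
(5,3): OLD=1037724363729687/8796093022208 → NEW=0, ERR=1037724363729687/8796093022208
(6,0): OLD=121890186122013/549755813888 → NEW=255, ERR=-18297546419427/549755813888
(6,1): OLD=870969912917927/4398046511104 → NEW=255, ERR=-250531947413593/4398046511104
(6,2): OLD=29998986826450615/140737488355328 → NEW=255, ERR=-5889072704158025/140737488355328
(6,3): OLD=600235781431891761/2251799813685248 → NEW=255, ERR=26026828942153521/2251799813685248
Row 0: ....
Row 1: ....
Row 2: .#.#
Row 3: #.#.
Row 4: #.##
Row 5: ###.
Row 6: ####

Answer: ....
....
.#.#
#.#.
#.##
###.
####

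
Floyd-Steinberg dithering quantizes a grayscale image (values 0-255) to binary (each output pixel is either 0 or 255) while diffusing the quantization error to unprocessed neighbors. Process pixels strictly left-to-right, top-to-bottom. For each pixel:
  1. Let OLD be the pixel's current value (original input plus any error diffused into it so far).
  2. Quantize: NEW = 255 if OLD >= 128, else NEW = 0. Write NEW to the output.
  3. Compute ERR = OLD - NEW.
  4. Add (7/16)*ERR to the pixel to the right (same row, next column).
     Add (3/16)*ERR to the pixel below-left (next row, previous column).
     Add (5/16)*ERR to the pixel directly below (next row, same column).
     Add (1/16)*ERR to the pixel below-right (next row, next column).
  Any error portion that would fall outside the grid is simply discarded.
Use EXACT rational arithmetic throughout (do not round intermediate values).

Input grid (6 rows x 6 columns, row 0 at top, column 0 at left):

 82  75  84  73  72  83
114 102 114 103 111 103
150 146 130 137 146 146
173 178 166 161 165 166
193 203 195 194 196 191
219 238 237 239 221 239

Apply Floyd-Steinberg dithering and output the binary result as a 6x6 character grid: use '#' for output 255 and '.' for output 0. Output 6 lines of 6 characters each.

(0,0): OLD=82 → NEW=0, ERR=82
(0,1): OLD=887/8 → NEW=0, ERR=887/8
(0,2): OLD=16961/128 → NEW=255, ERR=-15679/128
(0,3): OLD=39751/2048 → NEW=0, ERR=39751/2048
(0,4): OLD=2637553/32768 → NEW=0, ERR=2637553/32768
(0,5): OLD=61978775/524288 → NEW=0, ERR=61978775/524288
(1,0): OLD=20533/128 → NEW=255, ERR=-12107/128
(1,1): OLD=79283/1024 → NEW=0, ERR=79283/1024
(1,2): OLD=3937519/32768 → NEW=0, ERR=3937519/32768
(1,3): OLD=22160803/131072 → NEW=255, ERR=-11262557/131072
(1,4): OLD=1022900713/8388608 → NEW=0, ERR=1022900713/8388608
(1,5): OLD=26618246543/134217728 → NEW=255, ERR=-7607274097/134217728
(2,0): OLD=2211169/16384 → NEW=255, ERR=-1966751/16384
(2,1): OLD=70409979/524288 → NEW=255, ERR=-63283461/524288
(2,2): OLD=867978545/8388608 → NEW=0, ERR=867978545/8388608
(2,3): OLD=12468183657/67108864 → NEW=255, ERR=-4644576663/67108864
(2,4): OLD=295985915707/2147483648 → NEW=255, ERR=-251622414533/2147483648
(2,5): OLD=2908445554765/34359738368 → NEW=0, ERR=2908445554765/34359738368
(3,0): OLD=946698641/8388608 → NEW=0, ERR=946698641/8388608
(3,1): OLD=13525964157/67108864 → NEW=255, ERR=-3586796163/67108864
(3,2): OLD=82909349223/536870912 → NEW=255, ERR=-53992733337/536870912
(3,3): OLD=2744324341653/34359738368 → NEW=0, ERR=2744324341653/34359738368
(3,4): OLD=48068749966645/274877906944 → NEW=255, ERR=-22025116304075/274877906944
(3,5): OLD=660030059845115/4398046511104 → NEW=255, ERR=-461471800486405/4398046511104
(4,0): OLD=234339729183/1073741824 → NEW=255, ERR=-39464435937/1073741824
(4,1): OLD=2721539725779/17179869184 → NEW=255, ERR=-1659326916141/17179869184
(4,2): OLD=73090665603849/549755813888 → NEW=255, ERR=-67097066937591/549755813888
(4,3): OLD=1268869268315917/8796093022208 → NEW=255, ERR=-974134452347123/8796093022208
(4,4): OLD=15175304171107165/140737488355328 → NEW=0, ERR=15175304171107165/140737488355328
(4,5): OLD=451208545986121323/2251799813685248 → NEW=255, ERR=-123000406503616917/2251799813685248
(5,0): OLD=52063125997353/274877906944 → NEW=255, ERR=-18030740273367/274877906944
(5,1): OLD=1354050476863289/8796093022208 → NEW=255, ERR=-888953243799751/8796093022208
(5,2): OLD=8996183970250819/70368744177664 → NEW=0, ERR=8996183970250819/70368744177664
(5,3): OLD=614545038243814097/2251799813685248 → NEW=255, ERR=40336085754075857/2251799813685248
(5,4): OLD=1105045179480803361/4503599627370496 → NEW=255, ERR=-43372725498673119/4503599627370496
(5,5): OLD=16173761565013324981/72057594037927936 → NEW=255, ERR=-2200924914658298699/72057594037927936
Row 0: ..#...
Row 1: #..#.#
Row 2: ##.##.
Row 3: .##.##
Row 4: ####.#
Row 5: ##.###

Answer: ..#...
#..#.#
##.##.
.##.##
####.#
##.###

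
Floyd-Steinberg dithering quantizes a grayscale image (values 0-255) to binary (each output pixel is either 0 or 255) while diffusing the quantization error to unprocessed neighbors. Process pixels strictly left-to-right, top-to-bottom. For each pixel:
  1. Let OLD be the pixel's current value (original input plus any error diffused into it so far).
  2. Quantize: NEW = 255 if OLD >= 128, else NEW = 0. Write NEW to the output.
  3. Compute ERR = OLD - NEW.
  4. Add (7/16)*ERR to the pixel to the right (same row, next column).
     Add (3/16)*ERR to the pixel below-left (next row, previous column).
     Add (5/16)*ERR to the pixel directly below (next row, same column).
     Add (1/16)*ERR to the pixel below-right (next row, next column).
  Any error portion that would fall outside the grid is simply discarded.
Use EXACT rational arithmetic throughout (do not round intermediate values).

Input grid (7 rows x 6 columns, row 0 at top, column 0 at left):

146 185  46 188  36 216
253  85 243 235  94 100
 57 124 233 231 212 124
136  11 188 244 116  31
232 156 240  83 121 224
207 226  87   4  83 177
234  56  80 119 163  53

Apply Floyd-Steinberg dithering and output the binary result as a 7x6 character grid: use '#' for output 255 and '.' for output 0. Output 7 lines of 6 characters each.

(0,0): OLD=146 → NEW=255, ERR=-109
(0,1): OLD=2197/16 → NEW=255, ERR=-1883/16
(0,2): OLD=-1405/256 → NEW=0, ERR=-1405/256
(0,3): OLD=760213/4096 → NEW=255, ERR=-284267/4096
(0,4): OLD=369427/65536 → NEW=0, ERR=369427/65536
(0,5): OLD=229078405/1048576 → NEW=255, ERR=-38308475/1048576
(1,0): OLD=50399/256 → NEW=255, ERR=-14881/256
(1,1): OLD=30617/2048 → NEW=0, ERR=30617/2048
(1,2): OLD=14906637/65536 → NEW=255, ERR=-1805043/65536
(1,3): OLD=52946825/262144 → NEW=255, ERR=-13899895/262144
(1,4): OLD=1029717627/16777216 → NEW=0, ERR=1029717627/16777216
(1,5): OLD=31081464301/268435456 → NEW=0, ERR=31081464301/268435456
(2,0): OLD=1364387/32768 → NEW=0, ERR=1364387/32768
(2,1): OLD=144798897/1048576 → NEW=255, ERR=-122587983/1048576
(2,2): OLD=2755449171/16777216 → NEW=255, ERR=-1522740909/16777216
(2,3): OLD=24764249723/134217728 → NEW=255, ERR=-9461270917/134217728
(2,4): OLD=939463584497/4294967296 → NEW=255, ERR=-155753075983/4294967296
(2,5): OLD=10181068439975/68719476736 → NEW=255, ERR=-7342398127705/68719476736
(3,0): OLD=2132239347/16777216 → NEW=0, ERR=2132239347/16777216
(3,1): OLD=2100885111/134217728 → NEW=0, ERR=2100885111/134217728
(3,2): OLD=156724205333/1073741824 → NEW=255, ERR=-117079959787/1073741824
(3,3): OLD=11118429202175/68719476736 → NEW=255, ERR=-6405037365505/68719476736
(3,4): OLD=21688238046111/549755813888 → NEW=0, ERR=21688238046111/549755813888
(3,5): OLD=110864231177201/8796093022208 → NEW=0, ERR=110864231177201/8796093022208
(4,0): OLD=589808435549/2147483648 → NEW=255, ERR=42200105309/2147483648
(4,1): OLD=5394037609145/34359738368 → NEW=255, ERR=-3367695674695/34359738368
(4,2): OLD=161130005168987/1099511627776 → NEW=255, ERR=-119245459913893/1099511627776
(4,3): OLD=123269782503655/17592186044416 → NEW=0, ERR=123269782503655/17592186044416
(4,4): OLD=37416974568386647/281474976710656 → NEW=255, ERR=-34359144492830633/281474976710656
(4,5): OLD=797134959949137665/4503599627370496 → NEW=255, ERR=-351282945030338815/4503599627370496
(5,0): OLD=107072374875451/549755813888 → NEW=255, ERR=-33115357665989/549755813888
(5,1): OLD=2637257804939499/17592186044416 → NEW=255, ERR=-1848749636386581/17592186044416
(5,2): OLD=326493944038345/140737488355328 → NEW=0, ERR=326493944038345/140737488355328
(5,3): OLD=-101157374890137293/4503599627370496 → NEW=0, ERR=-101157374890137293/4503599627370496
(5,4): OLD=187706918840065779/9007199254740992 → NEW=0, ERR=187706918840065779/9007199254740992
(5,5): OLD=22210014647232981391/144115188075855872 → NEW=255, ERR=-14539358312110265969/144115188075855872
(6,0): OLD=55020438414575521/281474976710656 → NEW=255, ERR=-16755680646641759/281474976710656
(6,1): OLD=-27984255765427315/4503599627370496 → NEW=0, ERR=-27984255765427315/4503599627370496
(6,2): OLD=1211051183034250565/18014398509481984 → NEW=0, ERR=1211051183034250565/18014398509481984
(6,3): OLD=41921658283368008465/288230376151711744 → NEW=255, ERR=-31577087635318486255/288230376151711744
(6,4): OLD=466988092705214966641/4611686018427387904 → NEW=0, ERR=466988092705214966641/4611686018427387904
(6,5): OLD=4949435005071400832887/73786976294838206464 → NEW=0, ERR=4949435005071400832887/73786976294838206464
Row 0: ##.#.#
Row 1: #.##..
Row 2: .#####
Row 3: ..##..
Row 4: ###.##
Row 5: ##...#
Row 6: #..#..

Answer: ##.#.#
#.##..
.#####
..##..
###.##
##...#
#..#..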